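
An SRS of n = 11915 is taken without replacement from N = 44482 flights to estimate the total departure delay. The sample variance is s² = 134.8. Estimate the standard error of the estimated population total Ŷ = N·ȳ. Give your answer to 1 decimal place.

Var(Ŷ) = N²·Var(ȳ) = N²·(1 − n/N)·s²/n.
f = 11915/44482 = 0.26786116; Var(ȳ) = 0.73213884·134.8/11915 = 0.0082830311.
Var(Ŷ) = 44482² · 0.0082830311 = 1.6389206 × 10^7.
SE(Ŷ) = √(1.6389206 × 10^7) = 4048.4.

4048.4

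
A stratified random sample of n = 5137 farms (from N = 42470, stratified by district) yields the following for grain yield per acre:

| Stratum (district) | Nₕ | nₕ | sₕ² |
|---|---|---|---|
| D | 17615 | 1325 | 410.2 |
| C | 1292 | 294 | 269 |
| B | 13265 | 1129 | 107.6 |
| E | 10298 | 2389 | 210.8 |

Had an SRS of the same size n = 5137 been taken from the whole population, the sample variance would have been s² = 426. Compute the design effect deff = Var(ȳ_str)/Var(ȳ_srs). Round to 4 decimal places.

0.8559

Var(ȳ_str) = Σ Wₕ²(1−fₕ)sₕ²/nₕ with Wₕ = Nₕ/42470:
  D: (17615/42470)²·(1−1325/17615)·410.2/1325 = 0.049251446
  C: (1292/42470)²·(1−294/1292)·269/294 = 6.5408394 × 10^-4
  B: (13265/42470)²·(1−1129/13265)·107.6/1129 = 0.0085062204
  E: (10298/42470)²·(1−2389/10298)·210.8/2389 = 0.0039844135
  → Var(ȳ_str) = 0.062396164.
Var(ȳ_srs) = (1 − 5137/42470)·426/5137 = 0.072897169.
deff = 0.062396164 / 0.072897169 = 0.8559.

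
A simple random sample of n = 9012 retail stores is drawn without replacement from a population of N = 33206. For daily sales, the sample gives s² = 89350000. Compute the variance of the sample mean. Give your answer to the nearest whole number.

Under SRS without replacement, Var(ȳ) = (1 − f)·s²/n with f = n/N = 9012/33206 = 0.27139674.
Var(ȳ) = (1 − 0.27139674)·89350000/9012 = 0.72860326·9914.5584 = 7223.7796.

7224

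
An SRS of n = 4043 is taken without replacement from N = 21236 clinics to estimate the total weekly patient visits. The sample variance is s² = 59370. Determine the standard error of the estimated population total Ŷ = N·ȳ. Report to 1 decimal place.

Var(Ŷ) = N²·Var(ȳ) = N²·(1 − n/N)·s²/n.
f = 4043/21236 = 0.19038425; Var(ȳ) = 0.80961575·59370/4043 = 11.888916.
Var(Ŷ) = 21236² · 11.888916 = 5.3615171 × 10^9.
SE(Ŷ) = √(5.3615171 × 10^9) = 73222.4.

73222.4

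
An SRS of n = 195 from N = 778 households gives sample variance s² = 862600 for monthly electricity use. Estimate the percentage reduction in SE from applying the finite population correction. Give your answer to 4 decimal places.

13.4346

f = n/N = 195/778 = 0.25064267.
SE_no-fpc = √(s²/n) = 66.510072; SE_fpc = √((1−f)s²/n) = 57.574729.
Ratio = √(1−f) = 0.86565428. Reduction = 100·(1 − 0.86565428) = 13.4346%.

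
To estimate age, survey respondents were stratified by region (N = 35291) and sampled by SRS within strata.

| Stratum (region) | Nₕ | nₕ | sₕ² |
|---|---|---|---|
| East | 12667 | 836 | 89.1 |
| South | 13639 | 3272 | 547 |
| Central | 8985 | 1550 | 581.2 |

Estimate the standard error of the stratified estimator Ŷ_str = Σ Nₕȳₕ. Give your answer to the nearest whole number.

8041

Var(Ŷ_str) = Σₕ Nₕ²(1 − fₕ)sₕ²/nₕ.
East: 12667²·(1 − 836/12667)·89.1/836 = 1.597227 × 10^7.
South: 13639²·(1 − 3272/13639)·547/3272 = 2.3637942 × 10^7.
Central: 8985²·(1 − 1550/8985)·581.2/1550 = 2.5049148 × 10^7.
Sum = 6.465936 × 10^7.
SE = √(6.465936 × 10^7) = 8041.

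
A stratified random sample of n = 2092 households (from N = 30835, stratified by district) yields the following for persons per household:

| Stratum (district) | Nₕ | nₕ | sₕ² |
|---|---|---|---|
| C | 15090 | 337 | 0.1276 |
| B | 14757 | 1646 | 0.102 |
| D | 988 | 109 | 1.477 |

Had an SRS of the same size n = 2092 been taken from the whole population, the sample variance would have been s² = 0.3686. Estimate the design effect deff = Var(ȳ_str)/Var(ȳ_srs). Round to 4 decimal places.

Var(ȳ_str) = Σ Wₕ²(1−fₕ)sₕ²/nₕ with Wₕ = Nₕ/30835:
  C: (15090/30835)²·(1−337/15090)·0.1276/337 = 8.865484 × 10^-5
  B: (14757/30835)²·(1−1646/14757)·0.102/1646 = 1.2610036 × 10^-5
  D: (988/30835)²·(1−109/988)·1.477/109 = 1.2376901 × 10^-5
  → Var(ȳ_str) = 1.1364178 × 10^-4.
Var(ȳ_srs) = (1 − 2092/30835)·0.3686/2092 = 1.6424108 × 10^-4.
deff = (1.1364178 × 10^-4) / (1.6424108 × 10^-4) = 0.6919.

0.6919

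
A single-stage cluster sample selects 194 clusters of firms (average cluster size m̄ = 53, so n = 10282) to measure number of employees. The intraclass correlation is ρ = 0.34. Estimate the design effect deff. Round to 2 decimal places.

18.68

deff = 1 + (53 − 1)·0.34 = 1 + 17.68 = 18.68.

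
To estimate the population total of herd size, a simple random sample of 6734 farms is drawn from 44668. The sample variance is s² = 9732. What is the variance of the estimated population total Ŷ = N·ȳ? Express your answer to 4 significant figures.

2.449 × 10^9

Var(Ŷ) = N²·Var(ȳ) = N²·(1 − n/N)·s²/n.
f = 6734/44668 = 0.15075669; Var(ȳ) = 0.84924331·9732/6734 = 1.2273294.
Var(Ŷ) = 44668² · 1.2273294 = 2.4488047 × 10^9.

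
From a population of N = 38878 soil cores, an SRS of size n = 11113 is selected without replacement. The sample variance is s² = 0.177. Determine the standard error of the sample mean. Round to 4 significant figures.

Under SRS without replacement, Var(ȳ) = (1 − f)·s²/n with f = n/N = 11113/38878 = 0.28584289.
Var(ȳ) = (1 − 0.28584289)·0.177/11113 = 0.71415711·1.5927292 × 10^-5 = 1.1374589 × 10^-5.
SE(ȳ) = √(1.1374589 × 10^-5) = 0.003373.

0.003373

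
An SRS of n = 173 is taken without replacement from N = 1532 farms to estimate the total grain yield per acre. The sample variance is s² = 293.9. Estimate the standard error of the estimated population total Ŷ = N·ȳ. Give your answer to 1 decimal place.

Var(Ŷ) = N²·Var(ȳ) = N²·(1 − n/N)·s²/n.
f = 173/1532 = 0.11292428; Var(ȳ) = 0.88707572·293.9/173 = 1.5070032.
Var(Ŷ) = 1532² · 1.5070032 = 3.5369727 × 10^6.
SE(Ŷ) = √(3.5369727 × 10^6) = 1880.7.

1880.7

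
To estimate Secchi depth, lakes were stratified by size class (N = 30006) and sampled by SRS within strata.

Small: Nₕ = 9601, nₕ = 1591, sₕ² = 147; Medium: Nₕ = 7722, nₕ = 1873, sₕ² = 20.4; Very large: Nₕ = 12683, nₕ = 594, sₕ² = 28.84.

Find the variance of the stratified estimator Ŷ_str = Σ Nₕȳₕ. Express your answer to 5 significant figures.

1.5042 × 10^7

Var(Ŷ_str) = Σₕ Nₕ²(1 − fₕ)sₕ²/nₕ.
Small: 9601²·(1 − 1591/9601)·147/1591 = 7.1055245 × 10^6.
Medium: 7722²·(1 − 1873/7722)·20.4/1873 = 491930.57.
Very large: 12683²·(1 − 594/12683)·28.84/594 = 7.444254 × 10^6.
Sum = 1.5041709 × 10^7.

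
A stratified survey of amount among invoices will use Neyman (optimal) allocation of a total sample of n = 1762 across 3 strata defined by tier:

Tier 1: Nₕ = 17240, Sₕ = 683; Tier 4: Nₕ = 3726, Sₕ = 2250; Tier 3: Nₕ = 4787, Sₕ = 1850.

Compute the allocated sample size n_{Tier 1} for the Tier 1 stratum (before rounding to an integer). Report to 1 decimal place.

Neyman allocation: nₕ = n·NₕSₕ / Σⱼ NⱼSⱼ.
Σ NⱼSⱼ = 17240·683 + 3726·2250 + 4787·1850 = 2.901437 × 10^7.
n_{Tier 1} = 1762·17240·683 / (2.901437 × 10^7) = 715.1.

715.1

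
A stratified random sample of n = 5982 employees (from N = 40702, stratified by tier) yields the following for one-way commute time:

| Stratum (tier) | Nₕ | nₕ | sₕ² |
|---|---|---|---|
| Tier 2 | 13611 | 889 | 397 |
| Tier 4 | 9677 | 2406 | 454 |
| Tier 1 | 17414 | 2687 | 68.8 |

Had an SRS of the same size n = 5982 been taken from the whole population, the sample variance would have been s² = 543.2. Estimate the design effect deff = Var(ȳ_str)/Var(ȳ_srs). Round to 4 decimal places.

0.7572

Var(ȳ_str) = Σ Wₕ²(1−fₕ)sₕ²/nₕ with Wₕ = Nₕ/40702:
  Tier 2: (13611/40702)²·(1−889/13611)·397/889 = 0.046676972
  Tier 4: (9677/40702)²·(1−2406/9677)·454/2406 = 0.0080142635
  Tier 1: (17414/40702)²·(1−2687/17414)·68.8/2687 = 0.0039637121
  → Var(ȳ_str) = 0.058654948.
Var(ȳ_srs) = (1 − 5982/40702)·543.2/5982 = 0.077459969.
deff = 0.058654948 / 0.077459969 = 0.7572.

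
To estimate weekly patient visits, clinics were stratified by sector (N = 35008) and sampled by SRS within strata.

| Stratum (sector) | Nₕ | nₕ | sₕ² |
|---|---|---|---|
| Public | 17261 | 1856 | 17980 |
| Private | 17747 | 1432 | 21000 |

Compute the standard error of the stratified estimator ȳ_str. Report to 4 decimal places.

Var(ȳ_str) = Σₕ Wₕ²(1 − fₕ)sₕ²/nₕ with Wₕ = Nₕ/N, N = 35008.
Public: Wₕ = 0.49305873; term = 0.49305873²·(1 − 0.10752564)·17980/1856 = 2.1018648.
Private: Wₕ = 0.50694127; term = 0.50694127²·(1 − 0.08068969)·21000/1432 = 3.4646048.
Sum = 5.5664696.
SE = √(5.5664696) = 2.3593.

2.3593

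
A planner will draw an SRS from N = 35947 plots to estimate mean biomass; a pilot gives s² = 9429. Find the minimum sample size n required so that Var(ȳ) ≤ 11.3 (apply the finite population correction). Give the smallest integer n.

Without fpc, n₀ = s²/D = 9429/11.3 = 834.4248.
With fpc, (1 − n/N)·s²/n ≤ D requires n ≥ n₀/(1 + n₀/N) = 834.4248/(1 + 834.4248/35947) = 815.4950.
Rounding up, n = 816.

816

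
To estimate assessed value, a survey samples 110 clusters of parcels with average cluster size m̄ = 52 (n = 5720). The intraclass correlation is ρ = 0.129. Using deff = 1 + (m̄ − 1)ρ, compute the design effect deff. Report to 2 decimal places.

7.58

deff = 1 + (52 − 1)·0.129 = 1 + 6.579 = 7.579.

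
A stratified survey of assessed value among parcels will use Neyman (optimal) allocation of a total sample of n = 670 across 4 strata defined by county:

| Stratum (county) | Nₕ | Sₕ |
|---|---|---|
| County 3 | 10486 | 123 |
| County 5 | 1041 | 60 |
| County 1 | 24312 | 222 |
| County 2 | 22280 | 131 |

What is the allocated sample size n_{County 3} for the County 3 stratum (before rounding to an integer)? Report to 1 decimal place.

89.4

Neyman allocation: nₕ = n·NₕSₕ / Σⱼ NⱼSⱼ.
Σ NⱼSⱼ = 10486·123 + 1041·60 + 24312·222 + 22280·131 = 9.668182 × 10^6.
n_{County 3} = 670·10486·123 / (9.668182 × 10^6) = 89.4.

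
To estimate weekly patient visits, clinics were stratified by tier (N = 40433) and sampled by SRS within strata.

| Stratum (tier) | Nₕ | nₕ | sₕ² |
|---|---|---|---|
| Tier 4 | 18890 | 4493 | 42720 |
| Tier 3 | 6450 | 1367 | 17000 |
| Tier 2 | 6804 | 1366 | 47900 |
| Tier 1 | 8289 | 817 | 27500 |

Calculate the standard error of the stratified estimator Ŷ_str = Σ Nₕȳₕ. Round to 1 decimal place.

79848.1

Var(Ŷ_str) = Σₕ Nₕ²(1 − fₕ)sₕ²/nₕ.
Tier 4: 18890²·(1 − 4493/18890)·42720/4493 = 2.585823 × 10^9.
Tier 3: 6450²·(1 − 1367/6450)·17000/1367 = 4.0771832 × 10^8.
Tier 2: 6804²·(1 − 1366/6804)·47900/1366 = 1.2974431 × 10^9.
Tier 1: 8289²·(1 − 817/8289)·27500/817 = 2.0847292 × 10^9.
Sum = 6.3757136 × 10^9.
SE = √(6.3757136 × 10^9) = 79848.1.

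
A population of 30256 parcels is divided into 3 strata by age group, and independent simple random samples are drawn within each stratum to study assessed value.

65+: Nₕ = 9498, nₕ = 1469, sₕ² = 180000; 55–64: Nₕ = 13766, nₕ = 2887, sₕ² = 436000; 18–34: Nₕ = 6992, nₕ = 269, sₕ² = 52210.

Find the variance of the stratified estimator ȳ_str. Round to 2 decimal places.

Var(ȳ_str) = Σₕ Wₕ²(1 − fₕ)sₕ²/nₕ with Wₕ = Nₕ/N, N = 30256.
65+: Wₕ = 0.31392121; term = 0.31392121²·(1 − 0.15466414)·180000/1469 = 10.207545.
55–64: Wₕ = 0.45498414; term = 0.45498414²·(1 − 0.20971960)·436000/2887 = 24.706625.
18–34: Wₕ = 0.23109466; term = 0.23109466²·(1 − 0.03847254)·52210/269 = 9.9665057.
Sum = 44.880676.

44.88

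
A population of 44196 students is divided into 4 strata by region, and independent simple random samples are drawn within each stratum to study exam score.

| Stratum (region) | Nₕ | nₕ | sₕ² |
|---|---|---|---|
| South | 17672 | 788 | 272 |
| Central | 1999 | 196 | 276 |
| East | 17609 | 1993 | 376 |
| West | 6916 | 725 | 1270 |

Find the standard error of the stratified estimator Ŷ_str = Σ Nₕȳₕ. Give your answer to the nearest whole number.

Var(Ŷ_str) = Σₕ Nₕ²(1 − fₕ)sₕ²/nₕ.
South: 17672²·(1 − 788/17672)·272/788 = 1.0299206 × 10^8.
Central: 1999²·(1 − 196/1999)·276/196 = 5.0752978 × 10^6.
East: 17609²·(1 − 1993/17609)·376/1993 = 5.1878217 × 10^7.
West: 6916²·(1 − 725/6916)·1270/725 = 7.5003495 × 10^7.
Sum = 2.3494907 × 10^8.
SE = √(2.3494907 × 10^8) = 15328.

15328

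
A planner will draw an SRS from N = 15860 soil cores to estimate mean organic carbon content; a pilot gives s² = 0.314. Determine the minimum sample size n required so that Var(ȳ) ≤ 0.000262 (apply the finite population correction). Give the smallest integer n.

Without fpc, n₀ = s²/D = 0.314/0.000262 = 1198.4733.
With fpc, (1 − n/N)·s²/n ≤ D requires n ≥ n₀/(1 + n₀/N) = 1198.4733/(1 + 1198.4733/15860) = 1114.2724.
Rounding up, n = 1115.

1115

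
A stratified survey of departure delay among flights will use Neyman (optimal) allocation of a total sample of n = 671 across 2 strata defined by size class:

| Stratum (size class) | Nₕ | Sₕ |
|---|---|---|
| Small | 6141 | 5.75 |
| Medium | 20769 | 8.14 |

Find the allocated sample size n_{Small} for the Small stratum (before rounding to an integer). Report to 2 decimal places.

Neyman allocation: nₕ = n·NₕSₕ / Σⱼ NⱼSⱼ.
Σ NⱼSⱼ = 6141·5.75 + 20769·8.14 = 204370.41.
n_{Small} = 671·6141·5.75 / 204370.41 = 115.93.

115.93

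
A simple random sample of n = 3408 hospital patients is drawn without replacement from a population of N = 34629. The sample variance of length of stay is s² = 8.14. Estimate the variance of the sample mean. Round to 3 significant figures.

Under SRS without replacement, Var(ȳ) = (1 − f)·s²/n with f = n/N = 3408/34629 = 0.09841462.
Var(ȳ) = (1 − 0.09841462)·8.14/3408 = 0.90158538·0.0023884977 = 0.0021534346.

0.00215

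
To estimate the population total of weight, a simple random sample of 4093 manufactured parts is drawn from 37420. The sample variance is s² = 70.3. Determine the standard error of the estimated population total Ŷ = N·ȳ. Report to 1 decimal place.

4628.1

Var(Ŷ) = N²·Var(ȳ) = N²·(1 − n/N)·s²/n.
f = 4093/37420 = 0.10938001; Var(ȳ) = 0.89061999·70.3/4093 = 0.015296991.
Var(Ŷ) = 37420² · 0.015296991 = 2.141971 × 10^7.
SE(Ŷ) = √(2.141971 × 10^7) = 4628.1.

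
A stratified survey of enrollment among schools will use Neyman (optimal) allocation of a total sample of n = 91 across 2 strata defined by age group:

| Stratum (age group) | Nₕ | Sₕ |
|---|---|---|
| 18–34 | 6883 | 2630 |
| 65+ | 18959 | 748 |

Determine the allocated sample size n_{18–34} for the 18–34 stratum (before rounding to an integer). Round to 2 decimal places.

51.03

Neyman allocation: nₕ = n·NₕSₕ / Σⱼ NⱼSⱼ.
Σ NⱼSⱼ = 6883·2630 + 18959·748 = 3.2283622 × 10^7.
n_{18–34} = 91·6883·2630 / (3.2283622 × 10^7) = 51.03.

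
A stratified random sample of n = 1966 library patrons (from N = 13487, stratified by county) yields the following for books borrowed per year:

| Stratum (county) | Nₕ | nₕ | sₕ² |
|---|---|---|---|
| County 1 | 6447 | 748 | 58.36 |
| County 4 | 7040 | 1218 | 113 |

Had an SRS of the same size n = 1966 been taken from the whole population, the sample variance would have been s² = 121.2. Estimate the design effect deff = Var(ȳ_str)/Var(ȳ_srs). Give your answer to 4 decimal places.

0.6962

Var(ȳ_str) = Σ Wₕ²(1−fₕ)sₕ²/nₕ with Wₕ = Nₕ/13487:
  County 1: (6447/13487)²·(1−748/6447)·58.36/748 = 0.015759386
  County 4: (7040/13487)²·(1−1218/7040)·113/1218 = 0.020904766
  → Var(ȳ_str) = 0.036664152.
Var(ȳ_srs) = (1 − 1966/13487)·121.2/1966 = 0.052661585.
deff = 0.036664152 / 0.052661585 = 0.6962.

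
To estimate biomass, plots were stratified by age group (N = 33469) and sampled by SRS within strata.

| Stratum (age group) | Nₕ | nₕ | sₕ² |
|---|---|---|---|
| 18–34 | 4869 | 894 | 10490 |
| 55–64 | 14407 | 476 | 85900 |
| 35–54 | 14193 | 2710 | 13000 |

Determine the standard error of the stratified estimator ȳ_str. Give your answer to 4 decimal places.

5.7649

Var(ȳ_str) = Σₕ Wₕ²(1 − fₕ)sₕ²/nₕ with Wₕ = Nₕ/N, N = 33469.
18–34: Wₕ = 0.14547790; term = 0.14547790²·(1 − 0.18361060)·10490/894 = 0.20273531.
55–64: Wₕ = 0.43045804; term = 0.43045804²·(1 − 0.03303949)·85900/476 = 32.333788.
35–54: Wₕ = 0.42406406; term = 0.42406406²·(1 − 0.19093920)·13000/2710 = 0.69794011.
Sum = 33.234463.
SE = √(33.234463) = 5.7649.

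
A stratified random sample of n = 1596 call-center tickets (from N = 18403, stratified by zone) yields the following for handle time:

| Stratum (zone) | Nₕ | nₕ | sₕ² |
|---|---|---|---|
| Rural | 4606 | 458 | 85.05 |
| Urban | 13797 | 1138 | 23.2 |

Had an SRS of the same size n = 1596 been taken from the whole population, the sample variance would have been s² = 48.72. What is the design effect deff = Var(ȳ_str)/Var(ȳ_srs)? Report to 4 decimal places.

0.7529

Var(ȳ_str) = Σ Wₕ²(1−fₕ)sₕ²/nₕ with Wₕ = Nₕ/18403:
  Rural: (4606/18403)²·(1−458/4606)·85.05/458 = 0.010475971
  Urban: (13797/18403)²·(1−1138/13797)·23.2/1138 = 0.010513626
  → Var(ȳ_str) = 0.020989597.
Var(ȳ_srs) = (1 − 1596/18403)·48.72/1596 = 0.027878921.
deff = 0.020989597 / 0.027878921 = 0.7529.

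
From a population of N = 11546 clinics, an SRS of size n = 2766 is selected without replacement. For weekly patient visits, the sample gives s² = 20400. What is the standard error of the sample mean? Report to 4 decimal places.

Under SRS without replacement, Var(ȳ) = (1 − f)·s²/n with f = n/N = 2766/11546 = 0.23956349.
Var(ȳ) = (1 − 0.23956349)·20400/2766 = 0.76043651·7.3752711 = 5.6084255.
SE(ȳ) = √(5.6084255) = 2.3682.

2.3682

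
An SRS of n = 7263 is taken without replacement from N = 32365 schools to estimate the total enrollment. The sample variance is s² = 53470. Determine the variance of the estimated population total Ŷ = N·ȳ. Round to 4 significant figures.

Var(Ŷ) = N²·Var(ȳ) = N²·(1 − n/N)·s²/n.
f = 7263/32365 = 0.22440908; Var(ȳ) = 0.77559092·53470/7263 = 5.7098783.
Var(Ŷ) = 32365² · 5.7098783 = 5.9810588 × 10^9.

5.981 × 10^9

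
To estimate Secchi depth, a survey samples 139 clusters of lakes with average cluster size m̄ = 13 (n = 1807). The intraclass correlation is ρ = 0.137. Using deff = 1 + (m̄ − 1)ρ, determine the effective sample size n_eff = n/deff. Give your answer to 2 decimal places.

deff = 1 + (13 − 1)·0.137 = 1 + 1.644 = 2.644.
n_eff = 1807 / 2.644 = 683.43.

683.43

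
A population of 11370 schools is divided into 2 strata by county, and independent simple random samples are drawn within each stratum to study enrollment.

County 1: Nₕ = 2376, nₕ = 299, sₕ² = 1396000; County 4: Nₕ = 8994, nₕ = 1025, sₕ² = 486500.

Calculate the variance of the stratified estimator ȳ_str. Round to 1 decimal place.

Var(ȳ_str) = Σₕ Wₕ²(1 − fₕ)sₕ²/nₕ with Wₕ = Nₕ/N, N = 11370.
County 1: Wₕ = 0.20897098; term = 0.20897098²·(1 − 0.12584175)·1396000/299 = 178.22812.
County 4: Wₕ = 0.79102902; term = 0.79102902²·(1 − 0.11396487)·486500/1025 = 263.14478.
Sum = 441.3729.

441.4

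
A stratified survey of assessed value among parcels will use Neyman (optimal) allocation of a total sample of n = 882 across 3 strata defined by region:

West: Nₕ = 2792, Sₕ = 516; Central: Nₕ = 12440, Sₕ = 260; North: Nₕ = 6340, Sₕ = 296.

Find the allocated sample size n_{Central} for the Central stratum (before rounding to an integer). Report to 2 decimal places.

Neyman allocation: nₕ = n·NₕSₕ / Σⱼ NⱼSⱼ.
Σ NⱼSⱼ = 2792·516 + 12440·260 + 6340·296 = 6.551712 × 10^6.
n_{Central} = 882·12440·260 / (6.551712 × 10^6) = 435.42.

435.42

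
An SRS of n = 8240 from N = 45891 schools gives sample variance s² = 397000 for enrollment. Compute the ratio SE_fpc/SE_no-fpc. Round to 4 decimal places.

f = n/N = 8240/45891 = 0.17955590.
SE_no-fpc = √(s²/n) = 6.9411535; SE_fpc = √((1−f)s²/n) = 6.2871836.
Ratio = √(1−f) = 0.90578369.

0.9058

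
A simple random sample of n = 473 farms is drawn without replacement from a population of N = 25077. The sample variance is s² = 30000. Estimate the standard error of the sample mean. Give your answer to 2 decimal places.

7.89

Under SRS without replacement, Var(ȳ) = (1 − f)·s²/n with f = n/N = 473/25077 = 0.01886191.
Var(ȳ) = (1 − 0.01886191)·30000/473 = 0.98113809·63.424947 = 62.228632.
SE(ȳ) = √(62.228632) = 7.89.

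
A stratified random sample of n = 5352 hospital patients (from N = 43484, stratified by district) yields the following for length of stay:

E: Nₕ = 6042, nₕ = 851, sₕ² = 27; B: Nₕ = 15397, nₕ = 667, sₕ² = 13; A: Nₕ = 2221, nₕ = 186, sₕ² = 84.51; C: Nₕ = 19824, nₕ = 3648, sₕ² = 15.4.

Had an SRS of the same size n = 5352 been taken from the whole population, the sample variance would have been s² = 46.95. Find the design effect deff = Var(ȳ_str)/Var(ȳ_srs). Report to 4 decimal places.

0.6065

Var(ȳ_str) = Σ Wₕ²(1−fₕ)sₕ²/nₕ with Wₕ = Nₕ/43484:
  E: (6042/43484)²·(1−851/6042)·27/851 = 5.2626802 × 10^-4
  B: (15397/43484)²·(1−667/15397)·13/667 = 0.0023377464
  A: (2221/43484)²·(1−186/2221)·84.51/186 = 0.0010860483
  C: (19824/43484)²·(1−3648/19824)·15.4/3648 = 7.1592799 × 10^-4
  → Var(ȳ_str) = 0.0046659907.
Var(ȳ_srs) = (1 − 5352/43484)·46.95/5352 = 0.007692714.
deff = 0.0046659907 / 0.007692714 = 0.6065.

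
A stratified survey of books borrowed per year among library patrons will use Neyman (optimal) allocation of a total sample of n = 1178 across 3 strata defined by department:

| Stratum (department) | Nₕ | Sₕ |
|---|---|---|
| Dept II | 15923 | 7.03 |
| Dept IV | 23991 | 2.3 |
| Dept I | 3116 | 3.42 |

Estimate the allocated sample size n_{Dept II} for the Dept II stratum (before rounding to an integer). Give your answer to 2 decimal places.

Neyman allocation: nₕ = n·NₕSₕ / Σⱼ NⱼSⱼ.
Σ NⱼSⱼ = 15923·7.03 + 23991·2.3 + 3116·3.42 = 177774.71.
n_{Dept II} = 1178·15923·7.03 / 177774.71 = 741.75.

741.75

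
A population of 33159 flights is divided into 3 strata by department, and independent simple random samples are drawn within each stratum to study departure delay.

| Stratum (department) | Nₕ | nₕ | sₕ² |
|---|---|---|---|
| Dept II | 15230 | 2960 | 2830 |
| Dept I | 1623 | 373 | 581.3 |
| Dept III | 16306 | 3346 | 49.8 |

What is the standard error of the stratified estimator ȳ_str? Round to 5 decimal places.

Var(ȳ_str) = Σₕ Wₕ²(1 − fₕ)sₕ²/nₕ with Wₕ = Nₕ/N, N = 33159.
Dept II: Wₕ = 0.45930215; term = 0.45930215²·(1 − 0.19435325)·2830/2960 = 0.16249363.
Dept I: Wₕ = 0.04894599; term = 0.04894599²·(1 − 0.22982132)·581.3/373 = 0.0028755252.
Dept III: Wₕ = 0.49175186; term = 0.49175186²·(1 − 0.20520054)·49.8/3346 = 0.0028605727.
Sum = 0.16822973.
SE = √(0.16822973) = 0.41016.

0.41016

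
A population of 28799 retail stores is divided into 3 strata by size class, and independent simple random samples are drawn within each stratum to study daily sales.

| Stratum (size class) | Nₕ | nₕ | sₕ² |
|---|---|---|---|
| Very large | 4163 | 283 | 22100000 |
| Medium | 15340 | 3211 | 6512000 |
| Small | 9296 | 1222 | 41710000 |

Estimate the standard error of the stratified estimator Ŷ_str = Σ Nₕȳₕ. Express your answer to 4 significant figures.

2.050 × 10^6

Var(Ŷ_str) = Σₕ Nₕ²(1 − fₕ)sₕ²/nₕ.
Very large: 4163²·(1 − 283/4163)·22100000/283 = 1.2613743 × 10^12.
Medium: 15340²·(1 − 3211/15340)·6512000/3211 = 3.773327 × 10^11.
Small: 9296²·(1 − 1222/9296)·41710000/1222 = 2.5618509 × 10^12.
Sum = 4.2005579 × 10^12.
SE = √(4.2005579 × 10^12) = 2.050 × 10^6.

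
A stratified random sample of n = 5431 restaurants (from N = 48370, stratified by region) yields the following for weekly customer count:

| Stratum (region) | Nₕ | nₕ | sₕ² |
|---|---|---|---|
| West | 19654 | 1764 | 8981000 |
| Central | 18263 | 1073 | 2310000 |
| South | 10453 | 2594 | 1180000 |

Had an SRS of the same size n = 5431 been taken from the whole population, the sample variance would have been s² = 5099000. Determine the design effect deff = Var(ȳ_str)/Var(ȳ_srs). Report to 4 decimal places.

Var(ȳ_str) = Σ Wₕ²(1−fₕ)sₕ²/nₕ with Wₕ = Nₕ/48370:
  West: (19654/48370)²·(1−1764/19654)·8981000/1764 = 765.13
  Central: (18263/48370)²·(1−1073/18263)·2310000/1073 = 288.87375
  South: (10453/48370)²·(1−2594/10453)·1180000/2594 = 15.972324
  → Var(ȳ_str) = 1069.9761.
Var(ȳ_srs) = (1 − 5431/48370)·5099000/5431 = 833.45287.
deff = 1069.9761 / 833.45287 = 1.2838.

1.2838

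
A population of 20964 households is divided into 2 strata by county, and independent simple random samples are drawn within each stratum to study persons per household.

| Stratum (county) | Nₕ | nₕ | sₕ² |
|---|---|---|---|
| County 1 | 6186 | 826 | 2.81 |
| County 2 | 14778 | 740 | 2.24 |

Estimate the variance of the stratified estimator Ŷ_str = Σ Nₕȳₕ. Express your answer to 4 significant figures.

740800

Var(Ŷ_str) = Σₕ Nₕ²(1 − fₕ)sₕ²/nₕ.
County 1: 6186²·(1 − 826/6186)·2.81/826 = 112797.89.
County 2: 14778²·(1 − 740/14778)·2.24/740 = 627967.55.
Sum = 740765.44.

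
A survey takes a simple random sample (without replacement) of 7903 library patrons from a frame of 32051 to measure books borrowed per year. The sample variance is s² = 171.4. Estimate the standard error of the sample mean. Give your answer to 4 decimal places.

Under SRS without replacement, Var(ȳ) = (1 − f)·s²/n with f = n/N = 7903/32051 = 0.24657577.
Var(ȳ) = (1 − 0.24657577)·171.4/7903 = 0.75342423·0.021687967 = 0.01634024.
SE(ȳ) = √(0.01634024) = 0.1278.

0.1278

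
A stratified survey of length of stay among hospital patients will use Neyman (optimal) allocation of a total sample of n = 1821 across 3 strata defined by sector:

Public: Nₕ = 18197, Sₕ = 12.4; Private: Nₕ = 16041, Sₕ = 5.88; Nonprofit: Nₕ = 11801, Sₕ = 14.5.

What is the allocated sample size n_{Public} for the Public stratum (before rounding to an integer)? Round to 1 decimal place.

836.7

Neyman allocation: nₕ = n·NₕSₕ / Σⱼ NⱼSⱼ.
Σ NⱼSⱼ = 18197·12.4 + 16041·5.88 + 11801·14.5 = 491078.38.
n_{Public} = 1821·18197·12.4 / 491078.38 = 836.7.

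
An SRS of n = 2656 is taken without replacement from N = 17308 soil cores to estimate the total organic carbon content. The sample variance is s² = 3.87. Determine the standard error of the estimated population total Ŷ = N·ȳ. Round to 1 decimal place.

Var(Ŷ) = N²·Var(ȳ) = N²·(1 − n/N)·s²/n.
f = 2656/17308 = 0.15345505; Var(ȳ) = 0.84654495·3.87/2656 = 0.0012334823.
Var(Ŷ) = 17308² · 0.0012334823 = 369510.42.
SE(Ŷ) = √(369510.42) = 607.9.

607.9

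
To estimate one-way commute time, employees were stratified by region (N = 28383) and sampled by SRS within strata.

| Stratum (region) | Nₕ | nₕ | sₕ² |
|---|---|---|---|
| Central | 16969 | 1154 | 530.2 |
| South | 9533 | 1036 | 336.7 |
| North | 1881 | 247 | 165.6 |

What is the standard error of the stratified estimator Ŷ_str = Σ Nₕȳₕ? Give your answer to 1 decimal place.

Var(Ŷ_str) = Σₕ Nₕ²(1 − fₕ)sₕ²/nₕ.
Central: 16969²·(1 − 1154/16969)·530.2/1154 = 1.2329894 × 10^8.
South: 9533²·(1 − 1036/9533)·336.7/1036 = 2.6325618 × 10^7.
North: 1881²·(1 − 247/1881)·165.6/247 = 2.06065 × 10^6.
Sum = 1.5168521 × 10^8.
SE = √(1.5168521 × 10^8) = 12316.1.

12316.1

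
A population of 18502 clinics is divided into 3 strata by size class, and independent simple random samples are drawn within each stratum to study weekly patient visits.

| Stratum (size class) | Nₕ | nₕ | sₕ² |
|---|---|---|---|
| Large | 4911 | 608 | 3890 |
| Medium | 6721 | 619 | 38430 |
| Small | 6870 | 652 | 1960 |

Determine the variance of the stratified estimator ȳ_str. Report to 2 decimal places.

Var(ȳ_str) = Σₕ Wₕ²(1 − fₕ)sₕ²/nₕ with Wₕ = Nₕ/N, N = 18502.
Large: Wₕ = 0.26543076; term = 0.26543076²·(1 − 0.12380371)·3890/608 = 0.39495712.
Medium: Wₕ = 0.36325803; term = 0.36325803²·(1 − 0.09209939)·38430/619 = 7.4378682.
Small: Wₕ = 0.37131121; term = 0.37131121²·(1 − 0.09490539)·1960/652 = 0.37512722.
Sum = 8.2079525.

8.21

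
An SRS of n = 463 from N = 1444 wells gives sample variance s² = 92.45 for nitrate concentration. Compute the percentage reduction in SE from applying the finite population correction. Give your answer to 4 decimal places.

17.5765

f = n/N = 463/1444 = 0.32063712.
SE_no-fpc = √(s²/n) = 0.44685123; SE_fpc = √((1−f)s²/n) = 0.3683103.
Ratio = √(1−f) = 0.82423472. Reduction = 100·(1 − 0.82423472) = 17.5765%.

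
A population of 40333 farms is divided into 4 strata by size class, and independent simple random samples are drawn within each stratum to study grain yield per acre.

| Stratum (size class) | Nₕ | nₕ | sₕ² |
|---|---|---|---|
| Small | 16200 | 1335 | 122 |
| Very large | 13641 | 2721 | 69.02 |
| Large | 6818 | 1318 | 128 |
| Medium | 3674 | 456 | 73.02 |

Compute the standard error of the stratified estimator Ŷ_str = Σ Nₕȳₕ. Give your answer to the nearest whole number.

Var(Ŷ_str) = Σₕ Nₕ²(1 − fₕ)sₕ²/nₕ.
Small: 16200²·(1 − 1335/16200)·122/1335 = 2.2006881 × 10^7.
Very large: 13641²·(1 − 2721/13641)·69.02/2721 = 3.7784638 × 10^6.
Large: 6818²·(1 − 1318/6818)·128/1318 = 3.6417845 × 10^6.
Medium: 3674²·(1 − 456/3674)·73.02/456 = 1.8932248 × 10^6.
Sum = 3.1320354 × 10^7.
SE = √(3.1320354 × 10^7) = 5596.

5596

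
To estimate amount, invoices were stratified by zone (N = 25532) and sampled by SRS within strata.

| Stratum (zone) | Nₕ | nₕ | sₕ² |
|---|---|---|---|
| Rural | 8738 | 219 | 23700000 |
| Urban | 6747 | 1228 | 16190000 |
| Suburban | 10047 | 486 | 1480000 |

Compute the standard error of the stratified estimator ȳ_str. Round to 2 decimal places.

116.45

Var(ȳ_str) = Σₕ Wₕ²(1 − fₕ)sₕ²/nₕ with Wₕ = Nₕ/N, N = 25532.
Rural: Wₕ = 0.34223719; term = 0.34223719²·(1 − 0.02506294)·23700000/219 = 12357.631.
Urban: Wₕ = 0.26425662; term = 0.26425662²·(1 − 0.18200682)·16190000/1228 = 753.09526.
Suburban: Wₕ = 0.39350619; term = 0.39350619²·(1 − 0.04837265)·1480000/486 = 448.74074.
Sum = 13559.467.
SE = √(13559.467) = 116.45.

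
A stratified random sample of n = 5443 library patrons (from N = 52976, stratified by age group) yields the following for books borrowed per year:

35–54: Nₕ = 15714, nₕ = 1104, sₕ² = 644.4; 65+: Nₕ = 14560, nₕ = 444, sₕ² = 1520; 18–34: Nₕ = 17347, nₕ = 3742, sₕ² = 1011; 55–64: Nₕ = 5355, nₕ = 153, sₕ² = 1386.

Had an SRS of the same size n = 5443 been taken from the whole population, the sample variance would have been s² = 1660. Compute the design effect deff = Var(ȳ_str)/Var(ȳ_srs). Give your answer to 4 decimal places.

1.5023

Var(ȳ_str) = Σ Wₕ²(1−fₕ)sₕ²/nₕ with Wₕ = Nₕ/52976:
  35–54: (15714/52976)²·(1−1104/15714)·644.4/1104 = 0.04774909
  65+: (14560/52976)²·(1−444/14560)·1520/444 = 0.25071211
  18–34: (17347/52976)²·(1−3742/17347)·1011/3742 = 0.022720191
  55–64: (5355/52976)²·(1−153/5355)·1386/153 = 0.089917308
  → Var(ȳ_str) = 0.4110987.
Var(ȳ_srs) = (1 − 5443/52976)·1660/5443 = 0.27364393.
deff = 0.4110987 / 0.27364393 = 1.5023.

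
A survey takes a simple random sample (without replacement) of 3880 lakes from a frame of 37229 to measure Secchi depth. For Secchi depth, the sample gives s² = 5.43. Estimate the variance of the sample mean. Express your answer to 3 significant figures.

0.00125

Under SRS without replacement, Var(ȳ) = (1 − f)·s²/n with f = n/N = 3880/37229 = 0.10421983.
Var(ȳ) = (1 − 0.10421983)·5.43/3880 = 0.89578017·0.0013994845 = 0.0012536305.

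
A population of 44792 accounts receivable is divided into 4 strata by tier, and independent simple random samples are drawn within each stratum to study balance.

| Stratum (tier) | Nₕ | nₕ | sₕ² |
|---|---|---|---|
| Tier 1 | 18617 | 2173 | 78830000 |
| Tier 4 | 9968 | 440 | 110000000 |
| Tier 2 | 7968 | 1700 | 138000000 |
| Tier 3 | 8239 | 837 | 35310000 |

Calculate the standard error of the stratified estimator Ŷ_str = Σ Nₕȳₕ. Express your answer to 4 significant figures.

6.440 × 10^6

Var(Ŷ_str) = Σₕ Nₕ²(1 − fₕ)sₕ²/nₕ.
Tier 1: 18617²·(1 − 2173/18617)·78830000/2173 = 1.1105777 × 10^13.
Tier 4: 9968²·(1 − 440/9968)·110000000/440 = 2.3743776 × 10^13.
Tier 2: 7968²·(1 − 1700/7968)·138000000/1700 = 4.0542309 × 10^12.
Tier 3: 8239²·(1 − 837/8239)·35310000/837 = 2.5727397 × 10^12.
Sum = 4.1476524 × 10^13.
SE = √(4.1476524 × 10^13) = 6.440 × 10^6.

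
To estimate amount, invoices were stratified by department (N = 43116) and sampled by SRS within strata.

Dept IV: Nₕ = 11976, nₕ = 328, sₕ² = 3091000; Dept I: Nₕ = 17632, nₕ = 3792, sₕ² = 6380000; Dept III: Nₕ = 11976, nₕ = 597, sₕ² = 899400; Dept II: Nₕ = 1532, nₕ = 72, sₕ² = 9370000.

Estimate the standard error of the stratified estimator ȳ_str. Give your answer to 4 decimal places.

Var(ȳ_str) = Σₕ Wₕ²(1 − fₕ)sₕ²/nₕ with Wₕ = Nₕ/N, N = 43116.
Dept IV: Wₕ = 0.27776232; term = 0.27776232²·(1 − 0.02738811)·3091000/328 = 707.14974.
Dept I: Wₕ = 0.40894332; term = 0.40894332²·(1 − 0.21506352)·6380000/3792 = 220.85798.
Dept III: Wₕ = 0.27776232; term = 0.27776232²·(1 − 0.04984970)·899400/597 = 110.43774.
Dept II: Wₕ = 0.03553205; term = 0.03553205²·(1 − 0.04699739)·9370000/72 = 156.58198.
Sum = 1195.0274.
SE = √(1195.0274) = 34.5692.

34.5692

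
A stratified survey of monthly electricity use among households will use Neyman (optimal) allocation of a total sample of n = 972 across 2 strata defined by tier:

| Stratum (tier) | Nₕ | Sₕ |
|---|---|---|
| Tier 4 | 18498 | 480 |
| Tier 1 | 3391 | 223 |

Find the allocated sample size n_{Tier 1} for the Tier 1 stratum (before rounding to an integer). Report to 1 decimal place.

76.3

Neyman allocation: nₕ = n·NₕSₕ / Σⱼ NⱼSⱼ.
Σ NⱼSⱼ = 18498·480 + 3391·223 = 9.635233 × 10^6.
n_{Tier 1} = 972·3391·223 / (9.635233 × 10^6) = 76.3.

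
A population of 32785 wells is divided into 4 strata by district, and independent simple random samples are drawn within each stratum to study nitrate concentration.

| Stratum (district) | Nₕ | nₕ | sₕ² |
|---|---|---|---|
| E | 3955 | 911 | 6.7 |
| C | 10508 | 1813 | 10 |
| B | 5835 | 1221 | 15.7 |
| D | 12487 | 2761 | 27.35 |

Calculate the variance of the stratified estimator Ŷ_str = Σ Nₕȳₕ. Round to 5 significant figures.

2.1417 × 10^6

Var(Ŷ_str) = Σₕ Nₕ²(1 − fₕ)sₕ²/nₕ.
E: 3955²·(1 − 911/3955)·6.7/911 = 88541.64.
C: 10508²·(1 − 1813/10508)·10/1813 = 503955.1.
B: 5835²·(1 − 1221/5835)·15.7/1221 = 346180.37.
D: 12487²·(1 − 2761/12487)·27.35/2761 = 1.203049 × 10^6.
Sum = 2.1417261 × 10^6.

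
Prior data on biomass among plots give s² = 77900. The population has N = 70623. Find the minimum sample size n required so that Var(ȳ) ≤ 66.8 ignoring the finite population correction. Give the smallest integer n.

Without fpc, n₀ = s²/D = 77900/66.8 = 1166.1677.
Rounding up, n = 1167.

1167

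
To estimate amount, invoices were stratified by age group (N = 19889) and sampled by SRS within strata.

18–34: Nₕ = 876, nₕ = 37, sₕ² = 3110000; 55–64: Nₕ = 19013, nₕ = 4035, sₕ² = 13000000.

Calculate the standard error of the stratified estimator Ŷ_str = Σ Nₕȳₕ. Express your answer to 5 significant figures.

989580

Var(Ŷ_str) = Σₕ Nₕ²(1 − fₕ)sₕ²/nₕ.
18–34: 876²·(1 − 37/876)·3110000/37 = 6.1776704 × 10^10.
55–64: 19013²·(1 − 4035/19013)·13000000/4035 = 9.1749623 × 10^11.
Sum = 9.7927293 × 10^11.
SE = √(9.7927293 × 10^11) = 989580.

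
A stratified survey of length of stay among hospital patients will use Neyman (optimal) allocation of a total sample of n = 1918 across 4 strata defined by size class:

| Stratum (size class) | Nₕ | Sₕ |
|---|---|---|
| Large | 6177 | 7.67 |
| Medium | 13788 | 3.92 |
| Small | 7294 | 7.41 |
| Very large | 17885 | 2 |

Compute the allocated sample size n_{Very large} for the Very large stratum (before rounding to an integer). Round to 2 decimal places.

Neyman allocation: nₕ = n·NₕSₕ / Σⱼ NⱼSⱼ.
Σ NⱼSⱼ = 6177·7.67 + 13788·3.92 + 7294·7.41 + 17885·2 = 191245.09.
n_{Very large} = 1918·17885·2 / 191245.09 = 358.74.

358.74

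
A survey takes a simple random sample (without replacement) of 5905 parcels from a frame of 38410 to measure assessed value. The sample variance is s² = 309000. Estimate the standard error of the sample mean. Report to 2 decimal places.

Under SRS without replacement, Var(ȳ) = (1 − f)·s²/n with f = n/N = 5905/38410 = 0.15373601.
Var(ȳ) = (1 − 0.15373601)·309000/5905 = 0.84626399·52.328535 = 44.283755.
SE(ȳ) = √(44.283755) = 6.65.

6.65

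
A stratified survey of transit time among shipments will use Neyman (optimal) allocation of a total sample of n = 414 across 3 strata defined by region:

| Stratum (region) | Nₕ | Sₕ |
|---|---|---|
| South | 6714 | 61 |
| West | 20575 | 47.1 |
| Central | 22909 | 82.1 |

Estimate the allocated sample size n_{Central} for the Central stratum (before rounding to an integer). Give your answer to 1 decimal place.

Neyman allocation: nₕ = n·NₕSₕ / Σⱼ NⱼSⱼ.
Σ NⱼSⱼ = 6714·61 + 20575·47.1 + 22909·82.1 = 3.2594654 × 10^6.
n_{Central} = 414·22909·82.1 / (3.2594654 × 10^6) = 238.9.

238.9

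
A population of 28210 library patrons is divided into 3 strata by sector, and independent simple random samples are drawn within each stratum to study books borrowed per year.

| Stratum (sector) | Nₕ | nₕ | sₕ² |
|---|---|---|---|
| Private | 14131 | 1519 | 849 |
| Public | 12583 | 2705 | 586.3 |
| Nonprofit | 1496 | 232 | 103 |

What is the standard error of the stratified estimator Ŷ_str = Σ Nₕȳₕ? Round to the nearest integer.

Var(Ŷ_str) = Σₕ Nₕ²(1 − fₕ)sₕ²/nₕ.
Private: 14131²·(1 − 1519/14131)·849/1519 = 9.961088 × 10^7.
Public: 12583²·(1 − 2705/12583)·586.3/2705 = 2.6940512 × 10^7.
Nonprofit: 1496²·(1 − 232/1496)·103/232 = 839513.93.
Sum = 1.2739091 × 10^8.
SE = √(1.2739091 × 10^8) = 11287.

11287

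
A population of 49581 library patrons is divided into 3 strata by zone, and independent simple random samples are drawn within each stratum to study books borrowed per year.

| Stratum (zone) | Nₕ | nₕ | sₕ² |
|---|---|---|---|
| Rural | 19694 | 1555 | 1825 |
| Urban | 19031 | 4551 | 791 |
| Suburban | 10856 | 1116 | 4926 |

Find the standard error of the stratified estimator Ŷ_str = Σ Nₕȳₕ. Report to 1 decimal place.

Var(Ŷ_str) = Σₕ Nₕ²(1 − fₕ)sₕ²/nₕ.
Rural: 19694²·(1 − 1555/19694)·1825/1555 = 4.1925645 × 10^8.
Urban: 19031²·(1 − 4551/19031)·791/4551 = 4.7896063 × 10^7.
Suburban: 10856²·(1 − 1116/10856)·4926/1116 = 4.6672279 × 10^8.
Sum = 9.338753 × 10^8.
SE = √(9.338753 × 10^8) = 30559.4.

30559.4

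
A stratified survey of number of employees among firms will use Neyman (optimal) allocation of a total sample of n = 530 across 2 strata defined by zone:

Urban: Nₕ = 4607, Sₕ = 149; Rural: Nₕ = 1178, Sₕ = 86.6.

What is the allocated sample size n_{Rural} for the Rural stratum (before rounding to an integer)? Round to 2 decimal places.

Neyman allocation: nₕ = n·NₕSₕ / Σⱼ NⱼSⱼ.
Σ NⱼSⱼ = 4607·149 + 1178·86.6 = 788457.8.
n_{Rural} = 530·1178·86.6 / 788457.8 = 68.57.

68.57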